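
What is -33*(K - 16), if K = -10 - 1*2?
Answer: 924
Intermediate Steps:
K = -12 (K = -10 - 2 = -12)
-33*(K - 16) = -33*(-12 - 16) = -33*(-28) = 924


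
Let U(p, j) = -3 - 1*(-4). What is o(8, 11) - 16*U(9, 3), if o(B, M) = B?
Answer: -8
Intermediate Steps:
U(p, j) = 1 (U(p, j) = -3 + 4 = 1)
o(8, 11) - 16*U(9, 3) = 8 - 16*1 = 8 - 16 = -8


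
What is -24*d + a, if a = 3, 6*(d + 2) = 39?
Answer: -105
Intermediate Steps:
d = 9/2 (d = -2 + (1/6)*39 = -2 + 13/2 = 9/2 ≈ 4.5000)
-24*d + a = -24*9/2 + 3 = -108 + 3 = -105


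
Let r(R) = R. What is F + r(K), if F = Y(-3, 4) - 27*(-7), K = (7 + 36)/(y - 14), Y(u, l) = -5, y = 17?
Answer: 595/3 ≈ 198.33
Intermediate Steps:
K = 43/3 (K = (7 + 36)/(17 - 14) = 43/3 ≈ 14.333)
F = 184 (F = -5 - 27*(-7) = -5 + 189 = 184)
F + r(K) = 184 + 43/3 = 595/3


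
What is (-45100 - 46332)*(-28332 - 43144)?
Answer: 6535193632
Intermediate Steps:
(-45100 - 46332)*(-28332 - 43144) = -91432*(-71476) = 6535193632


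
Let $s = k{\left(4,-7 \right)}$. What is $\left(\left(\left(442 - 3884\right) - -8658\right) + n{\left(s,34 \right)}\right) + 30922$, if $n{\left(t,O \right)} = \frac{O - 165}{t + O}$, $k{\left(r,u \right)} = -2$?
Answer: $\frac{1156285}{32} \approx 36134.0$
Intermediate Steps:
$s = -2$
$n{\left(t,O \right)} = \frac{-165 + O}{O + t}$
$\left(\left(\left(442 - 3884\right) - -8658\right) + n{\left(s,34 \right)}\right) + 30922 = \left(\left(\left(442 - 3884\right) - -8658\right) + \frac{-165 + 34}{34 - 2}\right) + 30922 = \left(\left(-3442 + 8658\right) + \frac{1}{32} \left(-131\right)\right) + 30922 = \left(5216 + \frac{1}{32} \left(-131\right)\right) + 30922 = \left(5216 - \frac{131}{32}\right) + 30922 = \frac{166781}{32} + 30922 = \frac{1156285}{32}$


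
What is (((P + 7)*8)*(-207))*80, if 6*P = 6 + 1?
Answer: -1081920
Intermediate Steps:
P = 7/6 (P = (6 + 1)/6 = (⅙)*7 = 7/6 ≈ 1.1667)
(((P + 7)*8)*(-207))*80 = (((7/6 + 7)*8)*(-207))*80 = (((49/6)*8)*(-207))*80 = ((196/3)*(-207))*80 = -13524*80 = -1081920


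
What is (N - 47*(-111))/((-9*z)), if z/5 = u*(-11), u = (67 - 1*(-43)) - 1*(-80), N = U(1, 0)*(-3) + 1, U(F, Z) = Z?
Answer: 2609/47025 ≈ 0.055481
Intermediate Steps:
N = 1 (N = 0*(-3) + 1 = 0 + 1 = 1)
u = 190 (u = (67 + 43) + 80 = 110 + 80 = 190)
z = -10450 (z = 5*(190*(-11)) = 5*(-2090) = -10450)
(N - 47*(-111))/((-9*z)) = (1 - 47*(-111))/((-9*(-10450))) = (1 + 5217)/94050 = 5218*(1/94050) = 2609/47025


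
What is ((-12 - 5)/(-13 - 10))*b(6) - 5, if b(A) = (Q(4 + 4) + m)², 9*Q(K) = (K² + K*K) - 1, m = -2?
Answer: 192662/1863 ≈ 103.41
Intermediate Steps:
Q(K) = -⅑ + 2*K²/9 (Q(K) = ((K² + K*K) - 1)/9 = ((K² + K²) - 1)/9 = (2*K² - 1)/9 = (-1 + 2*K²)/9 = -⅑ + 2*K²/9)
b(A) = 11881/81 (b(A) = ((-⅑ + 2*(4 + 4)²/9) - 2)² = ((-⅑ + (2/9)*8²) - 2)² = ((-⅑ + (2/9)*64) - 2)² = ((-⅑ + 128/9) - 2)² = (127/9 - 2)² = (109/9)² = 11881/81)
((-12 - 5)/(-13 - 10))*b(6) - 5 = ((-12 - 5)/(-13 - 10))*(11881/81) - 5 = -17/(-23)*(11881/81) - 5 = -17*(-1/23)*(11881/81) - 5 = (17/23)*(11881/81) - 5 = 201977/1863 - 5 = 192662/1863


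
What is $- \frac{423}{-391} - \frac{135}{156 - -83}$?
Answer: $\frac{48312}{93449} \approx 0.51699$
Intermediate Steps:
$- \frac{423}{-391} - \frac{135}{156 - -83} = \left(-423\right) \left(- \frac{1}{391}\right) - \frac{135}{156 + 83} = \frac{423}{391} - \frac{135}{239} = \frac{48312}{93449}$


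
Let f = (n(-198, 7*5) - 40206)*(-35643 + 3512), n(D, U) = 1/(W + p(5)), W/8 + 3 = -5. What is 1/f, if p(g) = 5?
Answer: 59/76219712305 ≈ 7.7408e-10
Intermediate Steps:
W = -64 (W = -24 + 8*(-5) = -24 - 40 = -64)
n(D, U) = -1/59 (n(D, U) = 1/(-64 + 5) = 1/(-59) = -1/59)
f = 76219712305/59 (f = (-1/59 - 40206)*(-35643 + 3512) = -2372155/59*(-32131) = 76219712305/59 ≈ 1.2919e+9)
1/f = 1/(76219712305/59) = 59/76219712305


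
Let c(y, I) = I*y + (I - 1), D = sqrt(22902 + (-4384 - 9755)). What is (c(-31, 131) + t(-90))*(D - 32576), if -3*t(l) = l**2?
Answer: 216011456 - 6631*sqrt(8763) ≈ 2.1539e+8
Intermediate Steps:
t(l) = -l**2/3
D = sqrt(8763) (D = sqrt(22902 - 14139) = sqrt(8763) ≈ 93.611)
c(y, I) = -1 + I + I*y (c(y, I) = I*y + (-1 + I) = -1 + I + I*y)
(c(-31, 131) + t(-90))*(D - 32576) = ((-1 + 131 + 131*(-31)) - 1/3*(-90)**2)*(sqrt(8763) - 32576) = ((-1 + 131 - 4061) - 1/3*8100)*(-32576 + sqrt(8763)) = (-3931 - 2700)*(-32576 + sqrt(8763)) = -6631*(-32576 + sqrt(8763)) = 216011456 - 6631*sqrt(8763)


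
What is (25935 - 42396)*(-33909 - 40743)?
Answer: 1228846572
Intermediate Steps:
(25935 - 42396)*(-33909 - 40743) = -16461*(-74652) = 1228846572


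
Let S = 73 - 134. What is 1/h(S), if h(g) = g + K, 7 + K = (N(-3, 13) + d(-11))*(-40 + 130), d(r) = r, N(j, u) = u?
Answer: 1/112 ≈ 0.0089286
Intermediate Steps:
S = -61
K = 173 (K = -7 + (13 - 11)*(-40 + 130) = -7 + 2*90 = -7 + 180 = 173)
h(g) = 173 + g (h(g) = g + 173 = 173 + g)
1/h(S) = 1/(173 - 61) = 1/112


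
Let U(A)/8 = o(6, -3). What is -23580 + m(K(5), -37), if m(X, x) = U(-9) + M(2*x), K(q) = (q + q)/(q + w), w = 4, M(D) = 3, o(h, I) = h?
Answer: -23529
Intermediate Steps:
U(A) = 48 (U(A) = 8*6 = 48)
K(q) = 2*q/(4 + q) (K(q) = (q + q)/(q + 4) = (2*q)/(4 + q) = 2*q/(4 + q))
m(X, x) = 51 (m(X, x) = 48 + 3 = 51)
-23580 + m(K(5), -37) = -23580 + 51 = -23529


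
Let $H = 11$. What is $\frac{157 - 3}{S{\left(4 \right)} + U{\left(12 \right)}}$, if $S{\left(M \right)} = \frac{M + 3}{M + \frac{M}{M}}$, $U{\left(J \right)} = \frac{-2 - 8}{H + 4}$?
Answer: $210$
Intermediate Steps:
$U{\left(J \right)} = - \frac{2}{3}$ ($U{\left(J \right)} = \frac{-2 - 8}{11 + 4} = - \frac{10}{15} = \left(-10\right) \frac{1}{15} = - \frac{2}{3}$)
$S{\left(M \right)} = \frac{3 + M}{1 + M}$ ($S{\left(M \right)} = \frac{3 + M}{M + 1} = \frac{3 + M}{1 + M}$)
$\frac{157 - 3}{S{\left(4 \right)} + U{\left(12 \right)}} = \frac{157 - 3}{\frac{3 + 4}{1 + 4} - \frac{2}{3}} = \frac{154}{\frac{1}{5} \cdot 7 - \frac{2}{3}} = \frac{154}{\frac{7}{5} - \frac{2}{3}} = \frac{154}{\frac{11}{15}} = 154 \cdot \frac{15}{11} = 210$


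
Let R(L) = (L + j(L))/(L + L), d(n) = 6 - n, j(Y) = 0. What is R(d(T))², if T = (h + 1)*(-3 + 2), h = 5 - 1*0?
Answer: ¼ ≈ 0.25000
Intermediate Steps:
h = 5 (h = 5 + 0 = 5)
T = -6 (T = (5 + 1)*(-3 + 2) = 6*(-1) = -6)
R(L) = ½ (R(L) = (L + 0)/(L + L) = L/((2*L)) = L*(1/(2*L)) = ½)
R(d(T))² = (½)² = ¼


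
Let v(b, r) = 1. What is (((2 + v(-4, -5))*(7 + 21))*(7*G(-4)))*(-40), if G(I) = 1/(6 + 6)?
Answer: -1960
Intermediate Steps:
G(I) = 1/12
(((2 + v(-4, -5))*(7 + 21))*(7*G(-4)))*(-40) = (((2 + 1)*(7 + 21))*(7*(1/12)))*(-40) = ((3*28)*(7/12))*(-40) = (84*(7/12))*(-40) = 49*(-40) = -1960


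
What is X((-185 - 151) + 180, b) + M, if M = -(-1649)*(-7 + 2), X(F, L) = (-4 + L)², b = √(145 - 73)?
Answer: -8157 - 48*√2 ≈ -8224.9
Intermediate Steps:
b = 6*√2 (b = √72 = 6*√2 ≈ 8.4853)
M = -8245 (M = -(-1649)*(-5) = -1649*5 = -8245)
X((-185 - 151) + 180, b) + M = (-4 + 6*√2)² - 8245 = -8245 + (-4 + 6*√2)²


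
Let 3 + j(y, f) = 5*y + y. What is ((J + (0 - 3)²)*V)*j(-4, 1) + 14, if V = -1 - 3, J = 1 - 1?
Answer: 986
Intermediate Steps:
J = 0
j(y, f) = -3 + 6*y (j(y, f) = -3 + (5*y + y) = -3 + 6*y)
V = -4
((J + (0 - 3)²)*V)*j(-4, 1) + 14 = ((0 + (0 - 3)²)*(-4))*(-3 + 6*(-4)) + 14 = ((0 + (-3)²)*(-4))*(-3 - 24) + 14 = ((0 + 9)*(-4))*(-27) + 14 = (9*(-4))*(-27) + 14 = -36*(-27) + 14 = 972 + 14 = 986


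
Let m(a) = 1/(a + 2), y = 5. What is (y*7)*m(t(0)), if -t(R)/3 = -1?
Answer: 7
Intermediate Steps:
t(R) = 3 (t(R) = -3*(-1) = 3)
m(a) = 1/(2 + a)
(y*7)*m(t(0)) = (5*7)/(2 + 3) = 35/5 = 35*(⅕) = 7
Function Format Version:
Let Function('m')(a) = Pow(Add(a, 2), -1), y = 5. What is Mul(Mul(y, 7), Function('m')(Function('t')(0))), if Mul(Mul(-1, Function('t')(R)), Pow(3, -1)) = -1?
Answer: 7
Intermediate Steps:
Function('t')(R) = 3 (Function('t')(R) = Mul(-3, -1) = 3)
Function('m')(a) = Pow(Add(2, a), -1)
Mul(Mul(y, 7), Function('m')(Function('t')(0))) = Mul(Mul(5, 7), Pow(Add(2, 3), -1)) = Mul(35, Pow(5, -1)) = Mul(35, Rational(1, 5)) = 7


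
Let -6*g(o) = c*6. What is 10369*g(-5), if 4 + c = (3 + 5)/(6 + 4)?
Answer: 165904/5 ≈ 33181.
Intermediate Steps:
c = -16/5 (c = -4 + (3 + 5)/(6 + 4) = -4 + 8/10 = -4 + 8*(1/10) = -4 + 4/5 = -16/5 ≈ -3.2000)
g(o) = 16/5 (g(o) = -(-8)*6/15 = -1/6*(-96/5) = 16/5)
10369*g(-5) = 10369*(16/5) = 165904/5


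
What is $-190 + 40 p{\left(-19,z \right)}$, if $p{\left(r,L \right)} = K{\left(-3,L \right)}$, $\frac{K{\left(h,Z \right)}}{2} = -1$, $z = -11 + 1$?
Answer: $-270$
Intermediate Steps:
$z = -10$
$K{\left(h,Z \right)} = -2$ ($K{\left(h,Z \right)} = 2 \left(-1\right) = -2$)
$p{\left(r,L \right)} = -2$
$-190 + 40 p{\left(-19,z \right)} = -190 + 40 \left(-2\right) = -190 - 80 = -270$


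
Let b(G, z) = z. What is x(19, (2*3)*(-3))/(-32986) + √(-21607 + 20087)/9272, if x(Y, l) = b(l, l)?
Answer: 9/16493 + I*√95/2318 ≈ 0.00054569 + 0.0042048*I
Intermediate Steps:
x(Y, l) = l
x(19, (2*3)*(-3))/(-32986) + √(-21607 + 20087)/9272 = ((2*3)*(-3))/(-32986) + √(-21607 + 20087)/9272 = (6*(-3))*(-1/32986) + √(-1520)*(1/9272) = -18*(-1/32986) + (4*I*√95)*(1/9272) = 9/16493 + I*√95/2318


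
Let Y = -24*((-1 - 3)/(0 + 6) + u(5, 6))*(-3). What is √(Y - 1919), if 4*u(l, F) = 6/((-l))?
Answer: I*√49715/5 ≈ 44.594*I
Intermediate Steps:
u(l, F) = -3/(2*l) (u(l, F) = (6/((-l)))/4 = (6*(-1/l))/4 = (-6/l)/4 = -3/(2*l))
Y = -348/5 (Y = -24*((-1 - 3)/(0 + 6) - 3/2/5)*(-3) = -24*(-4/6 - 3/2*⅕)*(-3) = -24*(-4*⅙ - 3/10)*(-3) = -24*(-⅔ - 3/10)*(-3) = -(-116)*(-3)/5 = -24*29/10 = -348/5 ≈ -69.600)
√(Y - 1919) = √(-348/5 - 1919) = √(-9943/5) = I*√49715/5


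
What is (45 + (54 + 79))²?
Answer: 31684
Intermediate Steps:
(45 + (54 + 79))² = (45 + 133)² = 178² = 31684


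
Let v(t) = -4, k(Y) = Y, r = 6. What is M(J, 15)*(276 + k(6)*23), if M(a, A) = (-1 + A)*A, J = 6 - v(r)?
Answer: 86940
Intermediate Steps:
J = 10 (J = 6 - 1*(-4) = 6 + 4 = 10)
M(a, A) = A*(-1 + A)
M(J, 15)*(276 + k(6)*23) = (15*(-1 + 15))*(276 + 6*23) = (15*14)*(276 + 138) = 210*414 = 86940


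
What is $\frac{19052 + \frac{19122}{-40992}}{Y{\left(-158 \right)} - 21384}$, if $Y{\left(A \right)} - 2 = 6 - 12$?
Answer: $- \frac{130160077}{146122816} \approx -0.89076$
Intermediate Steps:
$Y{\left(A \right)} = -4$ ($Y{\left(A \right)} = 2 + \left(6 - 12\right) = 2 - 6 = -4$)
$\frac{19052 + \frac{19122}{-40992}}{Y{\left(-158 \right)} - 21384} = \frac{19052 + \frac{19122}{-40992}}{-4 - 21384} = \frac{19052 + 19122 \left(- \frac{1}{40992}\right)}{-21388} = \left(19052 - \frac{3187}{6832}\right) \left(- \frac{1}{21388}\right) = \frac{130160077}{6832} \left(- \frac{1}{21388}\right) = - \frac{130160077}{146122816}$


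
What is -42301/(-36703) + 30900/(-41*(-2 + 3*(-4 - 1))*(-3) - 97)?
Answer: -260392028/20076541 ≈ -12.970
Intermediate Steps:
-42301/(-36703) + 30900/(-41*(-2 + 3*(-4 - 1))*(-3) - 97) = -42301*(-1/36703) + 30900/(-41*(-2 + 3*(-5))*(-3) - 97) = 42301/36703 + 30900/(-41*(-2 - 15)*(-3) - 97) = 42301/36703 + 30900/(-(-697)*(-3) - 97) = 42301/36703 + 30900/(-41*51 - 97) = 42301/36703 + 30900/(-2091 - 97) = 42301/36703 + 30900/(-2188) = 42301/36703 + 30900*(-1/2188) = 42301/36703 - 7725/547 = -260392028/20076541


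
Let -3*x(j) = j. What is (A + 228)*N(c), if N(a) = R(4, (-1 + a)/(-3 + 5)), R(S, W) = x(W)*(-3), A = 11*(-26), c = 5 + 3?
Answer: -203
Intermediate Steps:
x(j) = -j/3
c = 8
A = -286
R(S, W) = W (R(S, W) = -W/3*(-3) = W)
N(a) = -½ + a/2 (N(a) = (-1 + a)/(-3 + 5) = (-1 + a)/2 = (-1 + a)*(½) = -½ + a/2)
(A + 228)*N(c) = (-286 + 228)*(-½ + (½)*8) = -58*(-½ + 4) = -58*7/2 = -203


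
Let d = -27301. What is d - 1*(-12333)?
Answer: -14968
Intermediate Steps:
d - 1*(-12333) = -27301 - 1*(-12333) = -27301 + 12333 = -14968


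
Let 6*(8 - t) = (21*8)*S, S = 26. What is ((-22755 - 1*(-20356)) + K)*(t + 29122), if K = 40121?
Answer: 1071380244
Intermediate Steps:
t = -720 (t = 8 - 21*8*26/6 = 8 - 28*26 = 8 - ⅙*4368 = 8 - 728 = -720)
((-22755 - 1*(-20356)) + K)*(t + 29122) = ((-22755 - 1*(-20356)) + 40121)*(-720 + 29122) = ((-22755 + 20356) + 40121)*28402 = (-2399 + 40121)*28402 = 37722*28402 = 1071380244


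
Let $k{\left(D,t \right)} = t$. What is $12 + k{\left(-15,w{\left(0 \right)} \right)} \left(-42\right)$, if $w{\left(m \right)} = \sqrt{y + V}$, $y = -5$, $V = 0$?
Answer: $12 - 42 i \sqrt{5} \approx 12.0 - 93.915 i$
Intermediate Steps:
$w{\left(m \right)} = i \sqrt{5}$ ($w{\left(m \right)} = \sqrt{-5 + 0} = \sqrt{-5} = i \sqrt{5}$)
$12 + k{\left(-15,w{\left(0 \right)} \right)} \left(-42\right) = 12 + i \sqrt{5} \left(-42\right) = 12 - 42 i \sqrt{5}$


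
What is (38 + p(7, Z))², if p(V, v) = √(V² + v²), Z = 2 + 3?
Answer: (38 + √74)² ≈ 2171.8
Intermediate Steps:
Z = 5
(38 + p(7, Z))² = (38 + √(7² + 5²))² = (38 + √(49 + 25))² = (38 + √74)²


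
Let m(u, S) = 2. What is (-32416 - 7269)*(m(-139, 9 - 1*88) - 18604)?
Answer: 738220370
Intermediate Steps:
(-32416 - 7269)*(m(-139, 9 - 1*88) - 18604) = (-32416 - 7269)*(2 - 18604) = -39685*(-18602) = 738220370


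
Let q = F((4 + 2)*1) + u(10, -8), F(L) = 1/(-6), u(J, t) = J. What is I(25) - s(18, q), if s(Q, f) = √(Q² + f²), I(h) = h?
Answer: 25 - √15145/6 ≈ 4.4892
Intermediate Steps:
F(L) = -⅙ (F(L) = 1*(-⅙) = -⅙)
q = 59/6 (q = -⅙ + 10 = 59/6 ≈ 9.8333)
I(25) - s(18, q) = 25 - √(18² + (59/6)²) = 25 - √(324 + 3481/36) = 25 - √(15145/36) = 25 - √15145/6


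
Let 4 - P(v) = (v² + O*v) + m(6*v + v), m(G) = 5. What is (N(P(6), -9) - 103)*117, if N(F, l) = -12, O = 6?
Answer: -13455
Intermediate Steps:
P(v) = -1 - v² - 6*v (P(v) = 4 - ((v² + 6*v) + 5) = 4 - (5 + v² + 6*v) = 4 + (-5 - v² - 6*v) = -1 - v² - 6*v)
(N(P(6), -9) - 103)*117 = (-12 - 103)*117 = -115*117 = -13455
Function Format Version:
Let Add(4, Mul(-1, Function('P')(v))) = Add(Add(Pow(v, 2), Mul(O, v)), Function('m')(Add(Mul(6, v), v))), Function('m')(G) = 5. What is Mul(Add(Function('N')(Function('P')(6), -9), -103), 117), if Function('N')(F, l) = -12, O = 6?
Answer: -13455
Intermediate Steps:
Function('P')(v) = Add(-1, Mul(-1, Pow(v, 2)), Mul(-6, v)) (Function('P')(v) = Add(4, Mul(-1, Add(Add(Pow(v, 2), Mul(6, v)), 5))) = Add(4, Mul(-1, Add(5, Pow(v, 2), Mul(6, v)))) = Add(4, Add(-5, Mul(-1, Pow(v, 2)), Mul(-6, v))) = Add(-1, Mul(-1, Pow(v, 2)), Mul(-6, v)))
Mul(Add(Function('N')(Function('P')(6), -9), -103), 117) = Mul(Add(-12, -103), 117) = Mul(-115, 117) = -13455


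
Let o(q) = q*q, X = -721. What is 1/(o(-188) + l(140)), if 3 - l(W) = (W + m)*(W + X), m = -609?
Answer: -1/237142 ≈ -4.2169e-6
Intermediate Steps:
o(q) = q**2
l(W) = 3 - (-721 + W)*(-609 + W) (l(W) = 3 - (W - 609)*(W - 721) = 3 - (-609 + W)*(-721 + W) = 3 - (-721 + W)*(-609 + W))
1/(o(-188) + l(140)) = 1/((-188)**2 + (-439086 - 1*140**2 + 1330*140)) = 1/(35344 + (-439086 - 1*19600 + 186200)) = 1/(35344 + (-439086 - 19600 + 186200)) = 1/(35344 - 272486) = 1/(-237142) = -1/237142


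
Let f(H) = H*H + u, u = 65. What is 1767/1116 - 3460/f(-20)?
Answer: -2179/372 ≈ -5.8575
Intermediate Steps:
f(H) = 65 + H² (f(H) = H*H + 65 = H² + 65 = 65 + H²)
1767/1116 - 3460/f(-20) = 1767/1116 - 3460/(65 + (-20)²) = 1767*(1/1116) - 3460/(65 + 400) = 19/12 - 3460/465 = 19/12 - 3460*1/465 = 19/12 - 692/93 = -2179/372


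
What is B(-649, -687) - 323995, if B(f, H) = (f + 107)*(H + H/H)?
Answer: 47817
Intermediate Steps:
B(f, H) = (1 + H)*(107 + f) (B(f, H) = (107 + f)*(H + 1) = (107 + f)*(1 + H) = (1 + H)*(107 + f))
B(-649, -687) - 323995 = (107 - 649 + 107*(-687) - 687*(-649)) - 323995 = (107 - 649 - 73509 + 445863) - 323995 = 371812 - 323995 = 47817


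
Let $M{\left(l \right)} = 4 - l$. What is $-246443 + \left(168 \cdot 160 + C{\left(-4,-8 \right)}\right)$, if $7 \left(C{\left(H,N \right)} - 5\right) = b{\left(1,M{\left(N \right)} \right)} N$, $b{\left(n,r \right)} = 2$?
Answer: $- \frac{1536922}{7} \approx -2.1956 \cdot 10^{5}$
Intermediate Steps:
$C{\left(H,N \right)} = 5 + \frac{2 N}{7}$
$-246443 + \left(168 \cdot 160 + C{\left(-4,-8 \right)}\right) = -246443 + \left(168 \cdot 160 + \left(5 + \frac{2}{7} \left(-8\right)\right)\right) = -246443 + \left(26880 + \left(5 - \frac{16}{7}\right)\right) = -246443 + \left(26880 + \frac{19}{7}\right) = -246443 + \frac{188179}{7} = - \frac{1536922}{7}$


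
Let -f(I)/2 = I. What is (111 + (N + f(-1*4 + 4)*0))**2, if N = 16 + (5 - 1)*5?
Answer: 21609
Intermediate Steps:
f(I) = -2*I
N = 36 (N = 16 + 4*5 = 16 + 20 = 36)
(111 + (N + f(-1*4 + 4)*0))**2 = (111 + (36 - 2*(-1*4 + 4)*0))**2 = (111 + (36 - 2*(-4 + 4)*0))**2 = (111 + (36 - 2*0*0))**2 = (111 + (36 + 0*0))**2 = (111 + (36 + 0))**2 = (111 + 36)**2 = 147**2 = 21609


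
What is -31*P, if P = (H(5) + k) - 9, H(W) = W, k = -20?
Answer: 744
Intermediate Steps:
P = -24 (P = (5 - 20) - 9 = -15 - 9 = -24)
-31*P = -31*(-24) = 744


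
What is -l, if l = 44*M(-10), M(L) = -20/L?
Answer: -88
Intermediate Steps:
l = 88 (l = 44*(-20/(-10)) = 44*(-20*(-1/10)) = 44*2 = 88)
-l = -1*88 = -88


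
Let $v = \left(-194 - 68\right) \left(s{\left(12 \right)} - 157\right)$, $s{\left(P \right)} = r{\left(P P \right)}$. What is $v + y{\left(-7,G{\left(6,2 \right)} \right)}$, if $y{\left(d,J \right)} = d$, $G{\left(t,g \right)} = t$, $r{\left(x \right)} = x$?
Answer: $3399$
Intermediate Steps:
$s{\left(P \right)} = P^{2}$ ($s{\left(P \right)} = P P = P^{2}$)
$v = 3406$ ($v = \left(-194 - 68\right) \left(12^{2} - 157\right) = - 262 \left(144 - 157\right) = \left(-262\right) \left(-13\right) = 3406$)
$v + y{\left(-7,G{\left(6,2 \right)} \right)} = 3406 - 7 = 3399$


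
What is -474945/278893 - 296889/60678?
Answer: -37206325529/5640889818 ≈ -6.5958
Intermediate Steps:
-474945/278893 - 296889/60678 = -474945*1/278893 - 296889*1/60678 = -474945/278893 - 98963/20226 = -37206325529/5640889818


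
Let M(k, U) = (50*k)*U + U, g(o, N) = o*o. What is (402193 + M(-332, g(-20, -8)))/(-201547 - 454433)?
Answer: 215083/22620 ≈ 9.5085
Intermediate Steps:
g(o, N) = o²
M(k, U) = U + 50*U*k (M(k, U) = 50*U*k + U = U + 50*U*k)
(402193 + M(-332, g(-20, -8)))/(-201547 - 454433) = (402193 + (-20)²*(1 + 50*(-332)))/(-201547 - 454433) = (402193 + 400*(1 - 16600))/(-655980) = (402193 + 400*(-16599))*(-1/655980) = (402193 - 6639600)*(-1/655980) = -6237407*(-1/655980) = 215083/22620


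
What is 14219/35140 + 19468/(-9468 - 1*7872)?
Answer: -21877403/30466380 ≈ -0.71808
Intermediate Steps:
14219/35140 + 19468/(-9468 - 1*7872) = 14219*(1/35140) + 19468/(-9468 - 7872) = 14219/35140 + 19468/(-17340) = 14219/35140 + 19468*(-1/17340) = 14219/35140 - 4867/4335 = -21877403/30466380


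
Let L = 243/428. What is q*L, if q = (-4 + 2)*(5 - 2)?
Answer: -729/214 ≈ -3.4065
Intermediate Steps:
L = 243/428 (L = 243*(1/428) = 243/428 ≈ 0.56776)
q = -6 (q = -2*3 = -6)
q*L = -6*243/428 = -729/214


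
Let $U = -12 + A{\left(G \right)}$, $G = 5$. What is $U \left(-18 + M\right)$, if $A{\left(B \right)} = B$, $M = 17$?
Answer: $7$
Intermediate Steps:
$U = -7$ ($U = -12 + 5 = -7$)
$U \left(-18 + M\right) = - 7 \left(-18 + 17\right) = \left(-7\right) \left(-1\right) = 7$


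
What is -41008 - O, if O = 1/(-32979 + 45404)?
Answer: -509524401/12425 ≈ -41008.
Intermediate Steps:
O = 1/12425 ≈ 8.0483e-5
-41008 - O = -41008 - 1*1/12425 = -41008 - 1/12425 = -509524401/12425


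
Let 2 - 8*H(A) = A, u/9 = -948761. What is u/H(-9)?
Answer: -6210072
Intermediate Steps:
u = -8538849 (u = 9*(-948761) = -8538849)
H(A) = 1/4 - A/8
u/H(-9) = -8538849/(1/4 - 1/8*(-9)) = -8538849/(1/4 + 9/8) = -8538849/11/8 = -8538849*8/11 = -6210072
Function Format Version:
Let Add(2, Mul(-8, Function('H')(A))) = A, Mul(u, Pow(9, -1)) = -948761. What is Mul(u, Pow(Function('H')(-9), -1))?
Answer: -6210072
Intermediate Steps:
u = -8538849 (u = Mul(9, -948761) = -8538849)
Function('H')(A) = Add(Rational(1, 4), Mul(Rational(-1, 8), A))
Mul(u, Pow(Function('H')(-9), -1)) = Mul(-8538849, Pow(Add(Rational(1, 4), Mul(Rational(-1, 8), -9)), -1)) = Mul(-8538849, Pow(Add(Rational(1, 4), Rational(9, 8)), -1)) = Mul(-8538849, Pow(Rational(11, 8), -1)) = Mul(-8538849, Rational(8, 11)) = -6210072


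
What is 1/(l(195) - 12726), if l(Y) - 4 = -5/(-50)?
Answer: -10/127219 ≈ -7.8605e-5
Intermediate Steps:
l(Y) = 41/10 (l(Y) = 4 - 5/(-50) = 4 - 5*(-1/50) = 4 + ⅒ = 41/10)
1/(l(195) - 12726) = 1/(41/10 - 12726) = 1/(-127219/10) = -10/127219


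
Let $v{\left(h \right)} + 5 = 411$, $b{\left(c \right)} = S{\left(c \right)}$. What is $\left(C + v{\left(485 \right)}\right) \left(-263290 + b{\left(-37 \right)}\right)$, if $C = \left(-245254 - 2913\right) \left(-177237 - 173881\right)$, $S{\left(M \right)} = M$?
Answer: $-22945235432119624$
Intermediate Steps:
$b{\left(c \right)} = c$
$v{\left(h \right)} = 406$ ($v{\left(h \right)} = -5 + 411 = 406$)
$C = 87135900706$ ($C = \left(-248167\right) \left(-351118\right) = 87135900706$)
$\left(C + v{\left(485 \right)}\right) \left(-263290 + b{\left(-37 \right)}\right) = \left(87135900706 + 406\right) \left(-263290 - 37\right) = 87135901112 \left(-263327\right) = -22945235432119624$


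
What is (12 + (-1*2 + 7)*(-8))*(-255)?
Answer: 7140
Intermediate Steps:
(12 + (-1*2 + 7)*(-8))*(-255) = (12 + (-2 + 7)*(-8))*(-255) = (12 + 5*(-8))*(-255) = (12 - 40)*(-255) = -28*(-255) = 7140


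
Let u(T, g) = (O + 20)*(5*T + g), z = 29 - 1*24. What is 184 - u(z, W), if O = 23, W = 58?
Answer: -3385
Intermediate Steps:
z = 5 (z = 29 - 24 = 5)
u(T, g) = 43*g + 215*T (u(T, g) = (23 + 20)*(5*T + g) = 43*(g + 5*T) = 43*g + 215*T)
184 - u(z, W) = 184 - (43*58 + 215*5) = 184 - (2494 + 1075) = 184 - 1*3569 = 184 - 3569 = -3385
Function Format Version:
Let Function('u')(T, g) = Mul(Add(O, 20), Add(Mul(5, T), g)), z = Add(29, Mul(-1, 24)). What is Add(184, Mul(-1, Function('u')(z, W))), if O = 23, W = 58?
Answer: -3385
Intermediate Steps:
z = 5 (z = Add(29, -24) = 5)
Function('u')(T, g) = Add(Mul(43, g), Mul(215, T)) (Function('u')(T, g) = Mul(Add(23, 20), Add(Mul(5, T), g)) = Mul(43, Add(g, Mul(5, T))) = Add(Mul(43, g), Mul(215, T)))
Add(184, Mul(-1, Function('u')(z, W))) = Add(184, Mul(-1, Add(Mul(43, 58), Mul(215, 5)))) = Add(184, Mul(-1, Add(2494, 1075))) = Add(184, Mul(-1, 3569)) = Add(184, -3569) = -3385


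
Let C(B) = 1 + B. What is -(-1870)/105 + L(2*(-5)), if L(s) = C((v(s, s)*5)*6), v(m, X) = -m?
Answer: 6695/21 ≈ 318.81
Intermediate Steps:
L(s) = 1 - 30*s (L(s) = 1 + (-s*5)*6 = 1 - 5*s*6 = 1 - 30*s)
-(-1870)/105 + L(2*(-5)) = -(-1870)/105 + (1 - 60*(-5)) = -(-1870)/105 + (1 - 30*(-10)) = -34*(-11/21) + (1 + 300) = 374/21 + 301 = 6695/21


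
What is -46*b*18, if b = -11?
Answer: 9108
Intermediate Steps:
-46*b*18 = -46*(-11)*18 = 506*18 = 9108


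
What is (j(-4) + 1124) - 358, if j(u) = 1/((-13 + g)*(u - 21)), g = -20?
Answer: 631951/825 ≈ 766.00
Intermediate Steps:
j(u) = 1/(693 - 33*u) (j(u) = 1/((-13 - 20)*(u - 21)) = 1/(-33*(-21 + u)) = 1/(693 - 33*u))
(j(-4) + 1124) - 358 = (-1/(-693 + 33*(-4)) + 1124) - 358 = (-1/(-693 - 132) + 1124) - 358 = (-1/(-825) + 1124) - 358 = (-1*(-1/825) + 1124) - 358 = (1/825 + 1124) - 358 = 927301/825 - 358 = 631951/825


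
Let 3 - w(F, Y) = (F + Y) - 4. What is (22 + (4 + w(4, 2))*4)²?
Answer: 1764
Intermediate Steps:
w(F, Y) = 7 - F - Y (w(F, Y) = 3 - ((F + Y) - 4) = 3 - (-4 + F + Y) = 3 + (4 - F - Y) = 7 - F - Y)
(22 + (4 + w(4, 2))*4)² = (22 + (4 + (7 - 1*4 - 1*2))*4)² = (22 + (4 + (7 - 4 - 2))*4)² = (22 + (4 + 1)*4)² = (22 + 5*4)² = (22 + 20)² = 42² = 1764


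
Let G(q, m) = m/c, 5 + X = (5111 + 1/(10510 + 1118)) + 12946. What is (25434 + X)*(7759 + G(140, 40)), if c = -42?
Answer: 82380840995071/244188 ≈ 3.3737e+8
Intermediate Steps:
X = 209908657/11628 (X = -5 + ((5111 + 1/(10510 + 1118)) + 12946) = -5 + ((5111 + 1/11628) + 12946) = -5 + (59430709/11628 + 12946) = -5 + 209966797/11628 = 209908657/11628 ≈ 18052.)
G(q, m) = -m/42 (G(q, m) = m/(-42) = m*(-1/42) = -m/42)
(25434 + X)*(7759 + G(140, 40)) = (25434 + 209908657/11628)*(7759 - 1/42*40) = 505655209*(7759 - 20/21)/11628 = (505655209/11628)*(162919/21) = 82380840995071/244188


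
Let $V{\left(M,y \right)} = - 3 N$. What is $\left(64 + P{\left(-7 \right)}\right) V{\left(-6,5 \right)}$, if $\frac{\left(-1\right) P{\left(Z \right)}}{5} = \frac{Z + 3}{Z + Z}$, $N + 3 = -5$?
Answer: $\frac{10512}{7} \approx 1501.7$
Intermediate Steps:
$N = -8$ ($N = -3 - 5 = -8$)
$V{\left(M,y \right)} = 24$ ($V{\left(M,y \right)} = \left(-3\right) \left(-8\right) = 24$)
$P{\left(Z \right)} = - \frac{5 \left(3 + Z\right)}{2 Z}$ ($P{\left(Z \right)} = - 5 \frac{Z + 3}{Z + Z} = - 5 \frac{3 + Z}{2 Z} = - \frac{5 \left(3 + Z\right)}{2 Z}$)
$\left(64 + P{\left(-7 \right)}\right) V{\left(-6,5 \right)} = \left(64 + \frac{5 \left(-3 - -7\right)}{2 \left(-7\right)}\right) 24 = \left(64 + \frac{5}{2} \left(- \frac{1}{7}\right) \left(-3 + 7\right)\right) 24 = \left(64 + \frac{5}{2} \left(- \frac{1}{7}\right) 4\right) 24 = \left(64 - \frac{10}{7}\right) 24 = \frac{438}{7} \cdot 24 = \frac{10512}{7}$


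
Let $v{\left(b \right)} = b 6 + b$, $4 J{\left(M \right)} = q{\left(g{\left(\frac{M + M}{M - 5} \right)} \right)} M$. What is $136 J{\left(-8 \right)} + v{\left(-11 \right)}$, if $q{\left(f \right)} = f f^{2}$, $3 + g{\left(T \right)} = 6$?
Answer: $-7421$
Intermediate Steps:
$g{\left(T \right)} = 3$ ($g{\left(T \right)} = -3 + 6 = 3$)
$q{\left(f \right)} = f^{3}$
$J{\left(M \right)} = \frac{27 M}{4}$ ($J{\left(M \right)} = \frac{3^{3} M}{4} = \frac{27 M}{4}$)
$v{\left(b \right)} = 7 b$ ($v{\left(b \right)} = 6 b + b = 7 b$)
$136 J{\left(-8 \right)} + v{\left(-11 \right)} = 136 \cdot \frac{27}{4} \left(-8\right) + 7 \left(-11\right) = 136 \left(-54\right) - 77 = -7344 - 77 = -7421$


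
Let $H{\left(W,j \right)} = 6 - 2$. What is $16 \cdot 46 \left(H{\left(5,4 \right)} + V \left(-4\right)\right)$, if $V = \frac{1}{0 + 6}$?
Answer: $\frac{7360}{3} \approx 2453.3$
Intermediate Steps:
$H{\left(W,j \right)} = 4$ ($H{\left(W,j \right)} = 6 - 2 = 4$)
$V = \frac{1}{6} \approx 0.16667$
$16 \cdot 46 \left(H{\left(5,4 \right)} + V \left(-4\right)\right) = 16 \cdot 46 \left(4 + \frac{1}{6} \left(-4\right)\right) = 736 \left(4 - \frac{2}{3}\right) = 736 \cdot \frac{10}{3} = \frac{7360}{3}$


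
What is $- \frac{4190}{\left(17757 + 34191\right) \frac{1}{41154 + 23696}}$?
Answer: $- \frac{67930375}{12987} \approx -5230.6$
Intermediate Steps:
$- \frac{4190}{\left(17757 + 34191\right) \frac{1}{41154 + 23696}} = - \frac{4190}{51948 \cdot \frac{1}{64850}} = - \frac{4190}{\frac{25974}{32425}} = \left(-4190\right) \frac{32425}{25974} = - \frac{67930375}{12987}$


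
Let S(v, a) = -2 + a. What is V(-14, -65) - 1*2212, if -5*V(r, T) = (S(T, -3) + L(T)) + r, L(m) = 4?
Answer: -2209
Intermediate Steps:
V(r, T) = ⅕ - r/5 (V(r, T) = -(((-2 - 3) + 4) + r)/5 = -((-5 + 4) + r)/5 = -(-1 + r)/5 = ⅕ - r/5)
V(-14, -65) - 1*2212 = (⅕ - ⅕*(-14)) - 1*2212 = (⅕ + 14/5) - 2212 = 3 - 2212 = -2209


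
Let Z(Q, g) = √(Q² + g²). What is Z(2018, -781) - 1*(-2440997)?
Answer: 2440997 + √4682285 ≈ 2.4432e+6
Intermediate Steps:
Z(2018, -781) - 1*(-2440997) = √(2018² + (-781)²) - 1*(-2440997) = √(4072324 + 609961) + 2440997 = √4682285 + 2440997 = 2440997 + √4682285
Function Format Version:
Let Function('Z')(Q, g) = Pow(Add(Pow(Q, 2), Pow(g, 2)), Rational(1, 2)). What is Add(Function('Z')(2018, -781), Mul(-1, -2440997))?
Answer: Add(2440997, Pow(4682285, Rational(1, 2))) ≈ 2.4432e+6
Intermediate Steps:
Add(Function('Z')(2018, -781), Mul(-1, -2440997)) = Add(Pow(Add(Pow(2018, 2), Pow(-781, 2)), Rational(1, 2)), Mul(-1, -2440997)) = Add(Pow(Add(4072324, 609961), Rational(1, 2)), 2440997) = Add(Pow(4682285, Rational(1, 2)), 2440997) = Add(2440997, Pow(4682285, Rational(1, 2)))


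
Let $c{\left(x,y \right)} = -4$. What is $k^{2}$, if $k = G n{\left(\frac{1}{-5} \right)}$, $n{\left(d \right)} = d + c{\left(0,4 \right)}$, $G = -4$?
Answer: $\frac{7056}{25} \approx 282.24$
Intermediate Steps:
$n{\left(d \right)} = -4 + d$ ($n{\left(d \right)} = d - 4 = -4 + d$)
$k = \frac{84}{5}$ ($k = - 4 \left(-4 + \frac{1}{-5}\right) = - 4 \left(-4 - \frac{1}{5}\right) = \left(-4\right) \left(- \frac{21}{5}\right) = \frac{84}{5} \approx 16.8$)
$k^{2} = \left(\frac{84}{5}\right)^{2} = \frac{7056}{25}$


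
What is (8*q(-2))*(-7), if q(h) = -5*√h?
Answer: 280*I*√2 ≈ 395.98*I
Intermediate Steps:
(8*q(-2))*(-7) = (8*(-5*I*√2))*(-7) = -40*I*√2*(-7) = 280*I*√2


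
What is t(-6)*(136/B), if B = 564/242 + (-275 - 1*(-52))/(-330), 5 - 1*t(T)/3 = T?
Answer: 16291440/10913 ≈ 1492.8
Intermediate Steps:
t(T) = 15 - 3*T
B = 10913/3630 (B = 564*(1/242) + (-275 + 52)*(-1/330) = 282/121 - 223*(-1/330) = 282/121 + 223/330 = 10913/3630 ≈ 3.0063)
t(-6)*(136/B) = (15 - 3*(-6))*(136/(10913/3630)) = (15 + 18)*(136*(3630/10913)) = 33*(493680/10913) = 16291440/10913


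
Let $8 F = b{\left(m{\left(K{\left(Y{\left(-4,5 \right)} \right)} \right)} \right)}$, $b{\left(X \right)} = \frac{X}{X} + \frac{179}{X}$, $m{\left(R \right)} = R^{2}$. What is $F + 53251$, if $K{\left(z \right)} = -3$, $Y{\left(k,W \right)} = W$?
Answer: $\frac{958565}{18} \approx 53254.0$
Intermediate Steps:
$b{\left(X \right)} = 1 + \frac{179}{X}$
$F = \frac{47}{18}$ ($F = \frac{\frac{1}{\left(-3\right)^{2}} \left(179 + \left(-3\right)^{2}\right)}{8} = \frac{\frac{1}{9} \left(179 + 9\right)}{8} = \frac{\frac{1}{9} \cdot 188}{8} = \frac{1}{8} \cdot \frac{188}{9} = \frac{47}{18} \approx 2.6111$)
$F + 53251 = \frac{47}{18} + 53251 = \frac{958565}{18}$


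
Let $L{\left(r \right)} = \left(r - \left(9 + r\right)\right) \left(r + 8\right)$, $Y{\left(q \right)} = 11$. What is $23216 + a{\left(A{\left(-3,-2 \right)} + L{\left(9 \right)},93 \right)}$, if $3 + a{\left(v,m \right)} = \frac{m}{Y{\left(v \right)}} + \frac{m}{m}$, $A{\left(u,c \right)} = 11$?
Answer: $\frac{255447}{11} \approx 23222.0$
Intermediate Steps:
$L{\left(r \right)} = -72 - 9 r$ ($L{\left(r \right)} = - 9 \left(8 + r\right) = -72 - 9 r$)
$a{\left(v,m \right)} = -2 + \frac{m}{11}$ ($a{\left(v,m \right)} = -3 + \left(\frac{m}{11} + \frac{m}{m}\right) = -3 + \left(m \frac{1}{11} + 1\right) = -3 + \left(\frac{m}{11} + 1\right) = -3 + \left(1 + \frac{m}{11}\right) = -2 + \frac{m}{11}$)
$23216 + a{\left(A{\left(-3,-2 \right)} + L{\left(9 \right)},93 \right)} = 23216 + \left(-2 + \frac{1}{11} \cdot 93\right) = 23216 + \left(-2 + \frac{93}{11}\right) = 23216 + \frac{71}{11} = \frac{255447}{11}$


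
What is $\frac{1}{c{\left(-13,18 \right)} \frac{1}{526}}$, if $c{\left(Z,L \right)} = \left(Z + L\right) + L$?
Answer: $\frac{526}{23} \approx 22.87$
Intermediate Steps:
$c{\left(Z,L \right)} = Z + 2 L$ ($c{\left(Z,L \right)} = \left(L + Z\right) + L = Z + 2 L$)
$\frac{1}{c{\left(-13,18 \right)} \frac{1}{526}} = \frac{1}{\left(-13 + 2 \cdot 18\right) \frac{1}{526}} = \frac{1}{\left(-13 + 36\right) \frac{1}{526}} = \frac{1}{23 \cdot \frac{1}{526}} = \frac{1}{\frac{23}{526}} = \frac{526}{23}$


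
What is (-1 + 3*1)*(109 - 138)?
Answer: -58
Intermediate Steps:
(-1 + 3*1)*(109 - 138) = (-1 + 3)*(-29) = 2*(-29) = -58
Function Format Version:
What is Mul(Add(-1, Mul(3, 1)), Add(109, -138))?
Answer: -58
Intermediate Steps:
Mul(Add(-1, Mul(3, 1)), Add(109, -138)) = Mul(Add(-1, 3), -29) = Mul(2, -29) = -58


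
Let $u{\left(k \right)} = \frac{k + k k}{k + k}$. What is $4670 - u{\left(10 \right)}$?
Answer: $\frac{9329}{2} \approx 4664.5$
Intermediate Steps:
$u{\left(k \right)} = \frac{k + k^{2}}{2 k}$
$4670 - u{\left(10 \right)} = 4670 - \left(\frac{1}{2} + \frac{1}{2} \cdot 10\right) = 4670 - \left(\frac{1}{2} + 5\right) = 4670 - \frac{11}{2} = \frac{9329}{2}$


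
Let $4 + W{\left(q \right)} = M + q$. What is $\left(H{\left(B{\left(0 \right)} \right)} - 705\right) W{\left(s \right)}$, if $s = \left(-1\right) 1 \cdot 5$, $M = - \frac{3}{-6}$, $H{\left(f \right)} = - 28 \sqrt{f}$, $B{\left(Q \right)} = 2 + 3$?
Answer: $\frac{11985}{2} + 238 \sqrt{5} \approx 6524.7$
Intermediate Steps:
$B{\left(Q \right)} = 5$
$M = \frac{1}{2}$ ($M = \left(-3\right) \left(- \frac{1}{6}\right) = \frac{1}{2} \approx 0.5$)
$s = -5$ ($s = \left(-1\right) 5 = -5$)
$W{\left(q \right)} = - \frac{7}{2} + q$ ($W{\left(q \right)} = -4 + \left(\frac{1}{2} + q\right) = - \frac{7}{2} + q$)
$\left(H{\left(B{\left(0 \right)} \right)} - 705\right) W{\left(s \right)} = \left(- 28 \sqrt{5} - 705\right) \left(- \frac{7}{2} - 5\right) = \left(-705 - 28 \sqrt{5}\right) \left(- \frac{17}{2}\right) = \frac{11985}{2} + 238 \sqrt{5}$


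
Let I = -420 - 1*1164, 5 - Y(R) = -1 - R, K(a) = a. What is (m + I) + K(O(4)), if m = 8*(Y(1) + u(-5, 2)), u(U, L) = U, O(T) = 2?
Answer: -1566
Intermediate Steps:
Y(R) = 6 + R (Y(R) = 5 - (-1 - R) = 5 + (1 + R) = 6 + R)
I = -1584 (I = -420 - 1164 = -1584)
m = 16 (m = 8*((6 + 1) - 5) = 8*(7 - 5) = 8*2 = 16)
(m + I) + K(O(4)) = (16 - 1584) + 2 = -1568 + 2 = -1566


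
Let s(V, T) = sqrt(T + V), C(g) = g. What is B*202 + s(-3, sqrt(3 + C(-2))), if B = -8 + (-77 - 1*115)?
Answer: -40400 + I*sqrt(2) ≈ -40400.0 + 1.4142*I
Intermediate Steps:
B = -200 (B = -8 + (-77 - 115) = -8 - 192 = -200)
B*202 + s(-3, sqrt(3 + C(-2))) = -200*202 + sqrt(sqrt(3 - 2) - 3) = -40400 + sqrt(sqrt(1) - 3) = -40400 + sqrt(1 - 3) = -40400 + sqrt(-2) = -40400 + I*sqrt(2)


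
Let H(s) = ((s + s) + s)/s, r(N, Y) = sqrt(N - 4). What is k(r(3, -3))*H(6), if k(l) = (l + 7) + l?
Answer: 21 + 6*I ≈ 21.0 + 6.0*I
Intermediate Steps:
r(N, Y) = sqrt(-4 + N)
k(l) = 7 + 2*l (k(l) = (7 + l) + l = 7 + 2*l)
H(s) = 3 (H(s) = (2*s + s)/s = (3*s)/s = 3)
k(r(3, -3))*H(6) = (7 + 2*sqrt(-4 + 3))*3 = (7 + 2*sqrt(-1))*3 = (7 + 2*I)*3 = 21 + 6*I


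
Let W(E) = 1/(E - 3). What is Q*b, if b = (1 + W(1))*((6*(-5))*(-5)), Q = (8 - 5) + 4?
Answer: 525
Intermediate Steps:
Q = 7 (Q = 3 + 4 = 7)
W(E) = 1/(-3 + E)
b = 75 (b = (1 + 1/(-3 + 1))*((6*(-5))*(-5)) = (1 + 1/(-2))*(-30*(-5)) = (1 - 1/2)*150 = (1/2)*150 = 75)
Q*b = 7*75 = 525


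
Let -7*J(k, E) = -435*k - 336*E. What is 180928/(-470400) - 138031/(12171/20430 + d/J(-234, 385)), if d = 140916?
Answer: -6349954500486589/1673182716450 ≈ -3795.1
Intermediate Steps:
J(k, E) = 48*E + 435*k/7 (J(k, E) = -(-435*k - 336*E)/7 = 48*E + 435*k/7)
180928/(-470400) - 138031/(12171/20430 + d/J(-234, 385)) = 180928/(-470400) - 138031/(12171/20430 + 140916/(48*385 + (435/7)*(-234))) = 180928*(-1/470400) - 138031/(12171*(1/20430) + 140916/(18480 - 101790/7)) = -2827/7350 - 138031/(4057/6810 + 140916/(27570/7)) = -2827/7350 - 138031/(4057/6810 + 140916*(7/27570)) = -2827/7350 - 138031/(4057/6810 + 164402/4595) = -2827/7350 - 138031/227643907/6258390 = -2827/7350 - 138031*6258390/227643907 = -2827/7350 - 863851830090/227643907 = -6349954500486589/1673182716450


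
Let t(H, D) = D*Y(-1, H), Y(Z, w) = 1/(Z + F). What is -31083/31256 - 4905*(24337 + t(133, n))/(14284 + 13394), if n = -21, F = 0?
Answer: -622533643119/144183928 ≈ -4317.6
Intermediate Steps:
Y(Z, w) = 1/Z (Y(Z, w) = 1/(Z + 0) = 1/Z)
t(H, D) = -D (t(H, D) = D/(-1) = D*(-1) = -D)
-31083/31256 - 4905*(24337 + t(133, n))/(14284 + 13394) = -31083/31256 - 4905*(24337 - 1*(-21))/(14284 + 13394) = -31083*1/31256 - 4905/(27678/(24337 + 21)) = -31083/31256 - 4905/(27678/24358) = -31083/31256 - 4905/(27678*(1/24358)) = -31083/31256 - 4905/13839/12179 = -31083/31256 - 4905*12179/13839 = -31083/31256 - 19912665/4613 = -622533643119/144183928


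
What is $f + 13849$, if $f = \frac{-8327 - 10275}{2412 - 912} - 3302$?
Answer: $\frac{7900949}{750} \approx 10535.0$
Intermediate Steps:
$f = - \frac{2485801}{750}$ ($f = - \frac{18602}{1500} - 3302 = \left(-18602\right) \frac{1}{1500} - 3302 = - \frac{9301}{750} - 3302 = - \frac{2485801}{750} \approx -3314.4$)
$f + 13849 = - \frac{2485801}{750} + 13849 = \frac{7900949}{750}$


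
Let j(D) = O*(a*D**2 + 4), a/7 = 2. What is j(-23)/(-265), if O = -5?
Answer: 7410/53 ≈ 139.81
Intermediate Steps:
a = 14 (a = 7*2 = 14)
j(D) = -20 - 70*D**2 (j(D) = -5*(14*D**2 + 4) = -5*(4 + 14*D**2) = -20 - 70*D**2)
j(-23)/(-265) = (-20 - 70*(-23)**2)/(-265) = (-20 - 70*529)*(-1/265) = (-20 - 37030)*(-1/265) = -37050*(-1/265) = 7410/53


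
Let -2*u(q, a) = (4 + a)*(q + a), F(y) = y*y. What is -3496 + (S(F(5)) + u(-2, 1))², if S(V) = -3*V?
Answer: 7041/4 ≈ 1760.3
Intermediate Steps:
F(y) = y²
u(q, a) = -(4 + a)*(a + q)/2 (u(q, a) = -(4 + a)*(q + a)/2 = -(4 + a)*(a + q)/2)
-3496 + (S(F(5)) + u(-2, 1))² = -3496 + (-3*5² + (-2*1 - 2*(-2) - ½*1² - ½*1*(-2)))² = -3496 + (-3*25 + (-2 + 4 - ½*1 + 1))² = -3496 + (-75 + (-2 + 4 - ½ + 1))² = -3496 + (-75 + 5/2)² = -3496 + (-145/2)² = -3496 + 21025/4 = 7041/4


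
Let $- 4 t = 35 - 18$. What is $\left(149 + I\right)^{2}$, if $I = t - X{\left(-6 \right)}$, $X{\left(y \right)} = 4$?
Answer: $\frac{316969}{16} \approx 19811.0$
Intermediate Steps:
$t = - \frac{17}{4}$ ($t = - \frac{35 - 18}{4} = \left(- \frac{1}{4}\right) 17 = - \frac{17}{4} \approx -4.25$)
$I = - \frac{33}{4}$ ($I = - \frac{17}{4} - 4 = - \frac{33}{4} \approx -8.25$)
$\left(149 + I\right)^{2} = \left(149 - \frac{33}{4}\right)^{2} = \left(\frac{563}{4}\right)^{2} = \frac{316969}{16}$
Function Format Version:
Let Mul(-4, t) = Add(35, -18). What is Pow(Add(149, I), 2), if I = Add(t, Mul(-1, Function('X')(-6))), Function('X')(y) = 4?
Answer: Rational(316969, 16) ≈ 19811.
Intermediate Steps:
t = Rational(-17, 4) (t = Mul(Rational(-1, 4), Add(35, -18)) = Mul(Rational(-1, 4), 17) = Rational(-17, 4) ≈ -4.2500)
I = Rational(-33, 4) (I = Add(Rational(-17, 4), Mul(-1, 4)) = Add(Rational(-17, 4), -4) = Rational(-33, 4) ≈ -8.2500)
Pow(Add(149, I), 2) = Pow(Add(149, Rational(-33, 4)), 2) = Pow(Rational(563, 4), 2) = Rational(316969, 16)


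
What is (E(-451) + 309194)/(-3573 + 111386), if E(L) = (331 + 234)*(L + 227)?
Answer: 182634/107813 ≈ 1.6940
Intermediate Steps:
E(L) = 128255 + 565*L (E(L) = 565*(227 + L) = 128255 + 565*L)
(E(-451) + 309194)/(-3573 + 111386) = ((128255 + 565*(-451)) + 309194)/(-3573 + 111386) = ((128255 - 254815) + 309194)/107813 = (-126560 + 309194)*(1/107813) = 182634*(1/107813) = 182634/107813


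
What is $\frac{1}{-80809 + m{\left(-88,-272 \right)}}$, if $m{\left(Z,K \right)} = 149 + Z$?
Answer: $- \frac{1}{80748} \approx -1.2384 \cdot 10^{-5}$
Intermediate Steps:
$\frac{1}{-80809 + m{\left(-88,-272 \right)}} = \frac{1}{-80809 + \left(149 - 88\right)} = \frac{1}{-80809 + 61} = \frac{1}{-80748} = - \frac{1}{80748}$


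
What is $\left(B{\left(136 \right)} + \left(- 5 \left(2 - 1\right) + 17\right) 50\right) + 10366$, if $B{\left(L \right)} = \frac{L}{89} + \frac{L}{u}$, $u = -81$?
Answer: $\frac{79052806}{7209} \approx 10966.0$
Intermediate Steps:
$B{\left(L \right)} = - \frac{8 L}{7209}$ ($B{\left(L \right)} = \frac{L}{89} + \frac{L}{-81} = L \frac{1}{89} + L \left(- \frac{1}{81}\right) = \frac{L}{89} - \frac{L}{81} = - \frac{8 L}{7209}$)
$\left(B{\left(136 \right)} + \left(- 5 \left(2 - 1\right) + 17\right) 50\right) + 10366 = \left(\left(- \frac{8}{7209}\right) 136 + \left(- 5 \left(2 - 1\right) + 17\right) 50\right) + 10366 = \left(- \frac{1088}{7209} + \left(\left(-5\right) 1 + 17\right) 50\right) + 10366 = \left(- \frac{1088}{7209} + \left(-5 + 17\right) 50\right) + 10366 = \left(- \frac{1088}{7209} + 12 \cdot 50\right) + 10366 = \left(- \frac{1088}{7209} + 600\right) + 10366 = \frac{4324312}{7209} + 10366 = \frac{79052806}{7209}$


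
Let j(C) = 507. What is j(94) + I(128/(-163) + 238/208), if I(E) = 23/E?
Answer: 3474991/6085 ≈ 571.08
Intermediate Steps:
j(94) + I(128/(-163) + 238/208) = 507 + 23/(128/(-163) + 238/208) = 507 + 23/(128*(-1/163) + 238*(1/208)) = 507 + 23/(-128/163 + 119/104) = 507 + 23/(6085/16952) = 507 + 23*(16952/6085) = 507 + 389896/6085 = 3474991/6085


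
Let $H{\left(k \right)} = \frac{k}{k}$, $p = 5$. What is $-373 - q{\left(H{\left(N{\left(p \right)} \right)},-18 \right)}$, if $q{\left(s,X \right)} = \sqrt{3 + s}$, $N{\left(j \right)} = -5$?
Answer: $-375$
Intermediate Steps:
$H{\left(k \right)} = 1$
$-373 - q{\left(H{\left(N{\left(p \right)} \right)},-18 \right)} = -373 - \sqrt{3 + 1} = -373 - \sqrt{4} = -373 - 2 = -375$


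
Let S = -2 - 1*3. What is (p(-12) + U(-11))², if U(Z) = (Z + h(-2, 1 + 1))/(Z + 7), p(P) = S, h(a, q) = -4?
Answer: 25/16 ≈ 1.5625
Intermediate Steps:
S = -5 (S = -2 - 3 = -5)
p(P) = -5
U(Z) = (-4 + Z)/(7 + Z) (U(Z) = (Z - 4)/(Z + 7) = (-4 + Z)/(7 + Z))
(p(-12) + U(-11))² = (-5 + (-4 - 11)/(7 - 11))² = (-5 - 15/(-4))² = (-5 - ¼*(-15))² = (-5 + 15/4)² = (-5/4)² = 25/16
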